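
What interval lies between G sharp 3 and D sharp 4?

G to D spans five letter names (G-A-B-C-D) — that makes it a fifth of some quality.
The perfect fifth spans 7 semitones, and G#3 to D#4 is exactly 7 semitones — so this is a perfect fifth.

perfect fifth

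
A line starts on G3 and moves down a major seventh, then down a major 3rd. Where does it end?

Fb2

G3 down a major seventh → Ab2 (11 semitones).
Down a major third from Ab2: Fb2 (4 semitones down).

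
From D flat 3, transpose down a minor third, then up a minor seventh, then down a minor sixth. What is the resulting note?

C 3

Db3 down a minor third → Bb2 (3 semitones).
Bb2 up a minor seventh → Ab3 (10 semitones).
A minor sixth down from Ab3 is C3.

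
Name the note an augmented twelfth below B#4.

The twelfth's letter: B down five letter names plus an octave → E.
Moving 20 semitones down from B#4 (the size of an augmented twelfth) reaches E3.

E3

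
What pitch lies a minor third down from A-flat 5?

F 5

Three letter names down from A: F.
A minor third is 3 semitones; 3 semitones down from Ab5 gives F5.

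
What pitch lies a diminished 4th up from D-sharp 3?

Four letter names up from D: G.
A diminished fourth spans 4 semitones, so from D#3 the target pitch is G3.

G 3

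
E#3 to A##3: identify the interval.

A4

E to A spans four letter names (E-F-G-A), so the interval is some kind of fourth.
A perfect fourth would be 5 semitones; E#3 to A##3 is 6, one semitone wider, so the interval is augmented.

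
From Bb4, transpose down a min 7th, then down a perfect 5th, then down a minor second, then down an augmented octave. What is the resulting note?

Eb2

Down a minor seventh from Bb4: C4 (10 semitones down).
C4 down a perfect fifth → F3 (7 semitones).
A minor second down from F3 is E3.
E3 down an augmented octave → Eb2 (13 semitones).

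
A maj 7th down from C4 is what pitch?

Db3

Seven letter names down from C: D.
A major seventh is 11 semitones; 11 semitones down from C4 gives Db3.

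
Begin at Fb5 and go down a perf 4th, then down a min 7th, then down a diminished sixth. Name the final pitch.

F#3

Down a perfect fourth from Fb5: Cb5 (5 semitones down).
A minor seventh down from Cb5 is Db4.
A diminished sixth down from Db4 is F#3.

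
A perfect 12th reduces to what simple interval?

Take out an octave (7 from the number): 12 − 7 = 5.
Quality carries through unchanged, so the simple form is a perfect fifth.

P5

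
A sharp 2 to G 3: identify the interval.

diminished 7th

A to G spans seven letter names (A-B-C-D-E-F-G), so the interval is some kind of seventh.
The major seventh is 11 semitones; here we have 9, two semitones narrower: diminished.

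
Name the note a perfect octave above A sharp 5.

A sharp 6

The letter stays A (same as the start), shifted an octave up.
Moving 12 semitones up from A#5 (the size of a perfect octave) reaches A#6.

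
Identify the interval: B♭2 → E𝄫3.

diminished fourth

B to E spans four letter names (B-C-D-E): a fourth.
The perfect fourth is 5 semitones; here we have 4, one semitone narrower: diminished.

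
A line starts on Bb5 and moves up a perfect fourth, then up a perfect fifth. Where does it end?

Bb5 up a perfect fourth → Eb6 (5 semitones).
Eb6 up a perfect fifth → Bb6 (7 semitones).

Bb6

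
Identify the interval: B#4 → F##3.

Descending from B#4 to F##3 is the same interval as ascending F##3 to B#4.
F to B spans four letter names (F-G-A-B), plus an octave, so the interval is some kind of eleventh.
F##3 to B#4 is 17 semitones, matching the perfect eleventh exactly, so the quality is perfect.
(Equivalently, a compound perfect fourth: a perfect fourth plus an octave.)

perfect 11th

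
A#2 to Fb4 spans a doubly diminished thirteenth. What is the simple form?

dd6

Subtracting seven from the interval number removes an octave: 13 − 7 = 6.
Quality carries through unchanged, so the simple form is a doubly diminished sixth.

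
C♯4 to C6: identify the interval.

diminished fifteenth

C to C is the same letter name, plus 2 octaves — that makes it a fifteenth of some quality.
C#4 to C6 spans 23 semitones — one semitone narrower than the perfect fifteenth (24) — giving a diminished fifteenth.
(Equivalently, a compound diminished octave: a diminished octave plus an octave.)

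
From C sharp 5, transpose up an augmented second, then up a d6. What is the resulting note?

C#5 up an augmented second → D##5 (3 semitones).
Up a diminished sixth from D##5: B5 (7 semitones up).

B 5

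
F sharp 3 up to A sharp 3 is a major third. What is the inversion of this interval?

Interval numbers invert to sum to nine: 3 + 6 = 9, so a third inverts to a sixth.
And major becomes minor under inversion, so we get a minor sixth.

minor sixth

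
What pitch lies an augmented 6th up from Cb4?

A4

Six letter names up from C: A.
An augmented sixth spans 10 semitones, so from Cb4 the target pitch is A4.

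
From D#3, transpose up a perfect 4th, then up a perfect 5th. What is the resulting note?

A perfect fourth up from D#3 is G#3.
A perfect fifth up from G#3 is D#4.

D#4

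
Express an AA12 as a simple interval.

doubly augmented 5th

Each octave removed subtracts seven from the number: 12 − 7 = 5.
Quality carries through unchanged, so the simple form is a doubly augmented fifth.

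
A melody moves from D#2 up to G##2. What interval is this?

augmented fourth

D to G spans four letter names (D-E-F-G): a fourth.
A perfect fourth would be 5 semitones; D#2 to G##2 is 6, one semitone wider, so the interval is augmented.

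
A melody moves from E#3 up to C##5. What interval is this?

major thirteenth

E to C spans six letter names (E-F-G-A-B-C), plus an octave, so the interval is some kind of thirteenth.
E#3 to C##5 is 21 semitones, matching the major thirteenth exactly, so the quality is major.
(Equivalently, a compound major sixth: a major sixth plus an octave.)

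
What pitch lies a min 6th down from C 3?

E 2

The sixth takes the letter from C down to E.
Moving 8 semitones down from C3 (the size of a minor sixth) reaches E2.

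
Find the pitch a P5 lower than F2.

Five letter names down from F: B.
A perfect fifth spans 7 semitones, so from F2 the target pitch is Bb1.

Bb1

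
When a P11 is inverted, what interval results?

First reduce the compound perfect eleventh to its simple form, a perfect fourth.
The rule of nine gives the new number: 9 − 4 = 5, so a fourth becomes a fifth.
And perfect stays perfect under inversion, so we get a perfect fifth.

perfect 5th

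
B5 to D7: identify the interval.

B to D spans three letter names (B-C-D), plus an octave, so the interval is some kind of tenth.
At 15 semitones, B5→D7 falls one short of a major tenth: minor.
(Equivalently, a compound minor third: a minor third plus an octave.)

minor tenth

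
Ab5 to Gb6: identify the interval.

A to G spans seven letter names (A-B-C-D-E-F-G), so the interval is some kind of seventh.
Ab5 to Gb6 is 10 semitones, a half step short of the major seventh (11), so this is minor.

minor seventh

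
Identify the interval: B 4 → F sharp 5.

B to F spans five letter names (B-C-D-E-F) — that makes it a fifth of some quality.
Counting semitones, B4→F#5 is 7, which is the perfect fifth.

perfect 5th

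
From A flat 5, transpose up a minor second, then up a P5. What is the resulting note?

F flat 6

Ab5 up a minor second → Bbb5 (1 semitone).
Up a perfect fifth from Bbb5: Fb6 (7 semitones up).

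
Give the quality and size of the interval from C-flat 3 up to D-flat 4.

major 9th

C to D spans two letter names (C-D), plus an octave: a ninth.
Cb3 to Db4 is 14 semitones, matching the major ninth exactly, so the quality is major.
(Equivalently, a compound major second: a major second plus an octave.)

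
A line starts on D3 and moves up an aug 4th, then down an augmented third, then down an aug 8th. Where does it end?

Ebb2

Up an augmented fourth from D3: G#3 (6 semitones up).
An augmented third down from G#3 is Eb3.
Down an augmented octave from Eb3: Ebb2 (13 semitones down).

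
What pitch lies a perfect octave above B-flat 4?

B-flat 5

The letter stays B (same as the start), shifted an octave up.
A perfect octave spans 12 semitones, so from Bb4 the target pitch is Bb5.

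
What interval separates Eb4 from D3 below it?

minor ninth

Descending from Eb4 to D3 is the same interval as ascending D3 to Eb4.
D to E spans two letter names (D-E), plus an octave: a ninth.
A major ninth would be 14 semitones, but D3 to Eb4 is 13 — one semitone narrower, making it a minor ninth.
(Equivalently, a compound minor second: a minor second plus an octave.)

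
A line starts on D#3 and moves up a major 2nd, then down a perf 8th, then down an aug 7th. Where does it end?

D#3 up a major second → E#3 (2 semitones).
Down a perfect octave from E#3: E#2 (12 semitones down).
E#2 down an augmented seventh → F1 (12 semitones).

F1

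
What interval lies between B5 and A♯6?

B to A spans seven letter names (B-C-D-E-F-G-A): a seventh.
B5 to A#6 is 11 semitones, matching the major seventh exactly, so the quality is major.

major seventh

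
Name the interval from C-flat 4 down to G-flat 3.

Descending from Cb4 to Gb3 is the same interval as ascending Gb3 to Cb4.
G to C spans four letter names (G-A-B-C): a fourth.
Counting semitones, Gb3→Cb4 is 5, which is the perfect fourth.

P4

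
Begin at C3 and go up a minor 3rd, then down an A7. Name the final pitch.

C3 up a minor third → Eb3 (3 semitones).
Eb3 down an augmented seventh → Fbb2 (12 semitones).

Fbb2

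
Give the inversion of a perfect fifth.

The rule of nine gives the new number: 9 − 5 = 4, so a fifth becomes a fourth.
The quality also flips — perfect stays perfect — giving a perfect fourth.

perfect 4th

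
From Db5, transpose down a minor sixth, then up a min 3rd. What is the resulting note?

Ab4

A minor sixth down from Db5 is F4.
Up a minor third from F4: Ab4 (3 semitones up).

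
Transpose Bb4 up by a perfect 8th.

For an octave the letter name doesn't change: still B, an octave up.
A perfect octave is 12 semitones; 12 semitones up from Bb4 gives Bb5.

Bb5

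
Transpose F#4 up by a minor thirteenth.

The thirteenth's letter: F up six letter names plus an octave → D.
A minor thirteenth is 20 semitones; 20 semitones up from F#4 gives D6.

D6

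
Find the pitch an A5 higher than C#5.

Five letter names up from C: G.
An augmented fifth is 8 semitones; 8 semitones up from C#5 gives G##5.

G##5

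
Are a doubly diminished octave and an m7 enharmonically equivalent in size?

Yes

A doubly diminished octave = 10 semitones = a minor seventh; enharmonically equal.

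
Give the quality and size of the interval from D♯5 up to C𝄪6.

major seventh

D to C spans seven letter names (D-E-F-G-A-B-C), so the interval is some kind of seventh.
D#5 to C##6 is 11 semitones, matching the major seventh exactly, so the quality is major.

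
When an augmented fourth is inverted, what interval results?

Interval numbers invert to sum to nine: 4 + 5 = 9, so a fourth inverts to a fifth.
And augmented becomes diminished under inversion, so we get a diminished fifth.

diminished fifth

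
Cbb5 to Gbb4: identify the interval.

Descending from Cbb5 to Gbb4 is the same interval as ascending Gbb4 to Cbb5.
G to C spans four letter names (G-A-B-C) — that makes it a fourth of some quality.
Gbb4 to Cbb5 is 5 semitones, matching the perfect fourth exactly, so the quality is perfect.

perfect 4th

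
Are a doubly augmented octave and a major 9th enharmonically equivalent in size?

A doubly augmented octave = 14 semitones = a major ninth; enharmonically equal.

Yes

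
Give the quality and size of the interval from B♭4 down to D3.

minor 13th

Descending from Bb4 to D3 is the same interval as ascending D3 to Bb4.
D to B spans six letter names (D-E-F-G-A-B), plus an octave, so the interval is some kind of thirteenth.
At 20 semitones, D3→Bb4 falls one short of a major thirteenth: minor.
(Equivalently, a compound minor sixth: a minor sixth plus an octave.)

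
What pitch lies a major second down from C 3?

B flat 2

The second takes the letter from C down to B.
A major second spans 2 semitones, so from C3 the target pitch is Bb2.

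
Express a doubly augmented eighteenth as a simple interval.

Each octave removed subtracts seven from the number: 18 − 14 = 4.
So a doubly augmented eighteenth is 2 octaves plus a doubly augmented fourth. The quality is unchanged.

doubly augmented fourth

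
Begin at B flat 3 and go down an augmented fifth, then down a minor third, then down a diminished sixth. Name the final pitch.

Bb3 down an augmented fifth → Ebb3 (8 semitones).
A minor third down from Ebb3 is Cb3.
Cb3 down a diminished sixth → E2 (7 semitones).

E 2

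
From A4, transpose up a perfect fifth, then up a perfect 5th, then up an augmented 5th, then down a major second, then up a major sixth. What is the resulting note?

A perfect fifth up from A4 is E5.
Up a perfect fifth from E5: B5 (7 semitones up).
An augmented fifth up from B5 is F##6.
A major second down from F##6 is E#6.
Up a major sixth from E#6: C##7 (9 semitones up).

C##7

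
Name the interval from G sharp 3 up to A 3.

minor 2nd

G to A spans two letter names (G-A): a second.
At 1 semitone, G#3→A3 falls one short of a major second: minor.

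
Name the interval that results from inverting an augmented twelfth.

diminished 4th

First reduce the compound augmented twelfth to its simple form, an augmented fifth.
Interval numbers invert to sum to nine: 5 + 4 = 9, so a fifth inverts to a fourth.
And augmented becomes diminished under inversion, so we get a diminished fourth.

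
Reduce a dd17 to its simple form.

Take out 2 octaves (14 from the number): 17 − 14 = 3.
That makes a doubly diminished seventeenth a compound doubly diminished third — 2 octaves plus a doubly diminished third.

doubly diminished third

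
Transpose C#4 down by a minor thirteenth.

Six letters down from C (plus an octave) reaches E.
A minor thirteenth spans 20 semitones, so from C#4 the target pitch is E#2.

E#2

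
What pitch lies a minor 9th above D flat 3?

E double-flat 4

Counting two letter names plus an octave up from D lands on E.
Moving 13 semitones up from Db3 (the size of a minor ninth) reaches Ebb4.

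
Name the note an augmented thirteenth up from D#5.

The thirteenth's letter: D up six letter names plus an octave → B.
An augmented thirteenth is 22 semitones; 22 semitones up from D#5 gives B##6.

B##6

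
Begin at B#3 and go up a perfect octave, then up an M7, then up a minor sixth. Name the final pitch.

A perfect octave up from B#3 is B#4.
Up a major seventh from B#4: A##5 (11 semitones up).
Up a minor sixth from A##5: F##6 (8 semitones up).

F##6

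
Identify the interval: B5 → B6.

perfect octave

B to B is the same letter name, plus an octave, so the interval is some kind of octave.
The perfect octave spans 12 semitones, and B5 to B6 is exactly 12 semitones — so this is a perfect octave.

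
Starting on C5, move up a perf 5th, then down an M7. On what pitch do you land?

Ab4

C5 up a perfect fifth → G5 (7 semitones).
A major seventh down from G5 is Ab4.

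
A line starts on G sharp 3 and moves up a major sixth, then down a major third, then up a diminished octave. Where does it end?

A major sixth up from G#3 is E#4.
E#4 down a major third → C#4 (4 semitones).
C#4 up a diminished octave → C5 (11 semitones).

C 5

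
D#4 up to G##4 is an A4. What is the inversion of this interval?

diminished 5th

Inverted interval numbers add to nine, so a fourth pairs with a fifth (4 + 5 = 9).
And augmented becomes diminished under inversion, so we get a diminished fifth.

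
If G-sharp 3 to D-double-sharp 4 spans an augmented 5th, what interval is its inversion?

Inverted interval numbers add to nine, so a fifth pairs with a fourth (5 + 4 = 9).
The quality also flips — augmented becomes diminished — giving a diminished fourth.

diminished fourth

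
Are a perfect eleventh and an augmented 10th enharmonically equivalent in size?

Yes

Both span 17 semitones: a perfect eleventh and an augmented tenth are the same chromatic distance.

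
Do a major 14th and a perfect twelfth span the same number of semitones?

A major fourteenth spans 23 semitones; a perfect twelfth spans 19 semitones. They differ by 4.

No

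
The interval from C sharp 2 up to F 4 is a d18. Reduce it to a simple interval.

diminished 4th

Each octave removed subtracts seven from the number: 18 − 14 = 4.
That makes a diminished eighteenth a compound diminished fourth — 2 octaves plus a diminished fourth.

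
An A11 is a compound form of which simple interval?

augmented fourth

Subtracting seven from the interval number removes an octave: 11 − 7 = 4.
Quality carries through unchanged, so the simple form is an augmented fourth.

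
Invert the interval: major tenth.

minor 6th

First reduce the compound major tenth to its simple form, a major third.
The rule of nine gives the new number: 9 − 3 = 6, so a third becomes a sixth.
Quality inverts too: major becomes minor. That makes the inversion a minor sixth.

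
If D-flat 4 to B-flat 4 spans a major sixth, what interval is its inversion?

Interval numbers invert to sum to nine: 6 + 3 = 9, so a sixth inverts to a third.
Quality inverts too: major becomes minor. That makes the inversion a minor third.

minor 3rd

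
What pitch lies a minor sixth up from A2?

F3

Counting six letter names up from A lands on F.
A minor sixth spans 8 semitones, so from A2 the target pitch is F3.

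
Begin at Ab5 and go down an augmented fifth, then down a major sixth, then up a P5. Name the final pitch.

Cbb5

Down an augmented fifth from Ab5: Dbb5 (8 semitones down).
Dbb5 down a major sixth → Fbb4 (9 semitones).
Fbb4 up a perfect fifth → Cbb5 (7 semitones).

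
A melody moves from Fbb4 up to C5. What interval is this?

doubly augmented fifth

F to C spans five letter names (F-G-A-B-C): a fifth.
A perfect fifth would be 7 semitones; Fbb4 to C5 is 9, two semitones wider, so the interval is doubly augmented.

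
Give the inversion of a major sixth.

minor third

Inverted interval numbers add to nine, so a sixth pairs with a third (6 + 3 = 9).
And major becomes minor under inversion, so we get a minor third.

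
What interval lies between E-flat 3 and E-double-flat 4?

E to E is the same letter name, plus an octave, so the interval is some kind of octave.
Eb3 to Ebb4 spans 11 semitones — one semitone narrower than the perfect octave (12) — giving a diminished octave.

diminished octave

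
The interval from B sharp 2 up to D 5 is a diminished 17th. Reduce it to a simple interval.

diminished third

Each octave removed subtracts seven from the number: 17 − 14 = 3.
That makes a diminished seventeenth a compound diminished third — 2 octaves plus a diminished third.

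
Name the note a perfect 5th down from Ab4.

Db4

Counting five letter names down from A lands on D.
A perfect fifth spans 7 semitones, so from Ab4 the target pitch is Db4.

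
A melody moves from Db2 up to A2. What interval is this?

augmented 5th

D to A spans five letter names (D-E-F-G-A): a fifth.
The perfect fifth is 7 semitones; here we have 8, one semitone wider: augmented.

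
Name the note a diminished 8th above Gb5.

Gbb6

An octave keeps the letter name G, an octave up from G.
Moving 11 semitones up from Gb5 (the size of a diminished octave) reaches Gbb6.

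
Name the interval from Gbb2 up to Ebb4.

G to E spans six letter names (G-A-B-C-D-E), plus an octave: a thirteenth.
Gbb2 to Ebb4 is 21 semitones, matching the major thirteenth exactly, so the quality is major.
(Equivalently, a compound major sixth: a major sixth plus an octave.)

major thirteenth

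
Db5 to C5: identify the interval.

Descending from Db5 to C5 is the same interval as ascending C5 to Db5.
C to D spans two letter names (C-D), so the interval is some kind of second.
A major second would be 2 semitones, but C5 to Db5 is 1 — one semitone narrower, making it a minor second.

m2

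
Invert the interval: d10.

First reduce the compound diminished tenth to its simple form, a diminished third.
Interval numbers invert to sum to nine: 3 + 6 = 9, so a third inverts to a sixth.
The quality also flips — diminished becomes augmented — giving an augmented sixth.

augmented sixth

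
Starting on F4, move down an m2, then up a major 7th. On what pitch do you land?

D#5

A minor second down from F4 is E4.
A major seventh up from E4 is D#5.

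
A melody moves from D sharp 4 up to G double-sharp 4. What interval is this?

augmented fourth

D to G spans four letter names (D-E-F-G), so the interval is some kind of fourth.
D#4 to G##4 spans 6 semitones — one semitone wider than the perfect fourth (5) — giving an augmented fourth.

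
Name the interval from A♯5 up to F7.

A to F spans six letter names (A-B-C-D-E-F), plus an octave, so the interval is some kind of thirteenth.
A major thirteenth would be 21 semitones; A#5 to F7 is 19, two semitones narrower, so the interval is diminished.
(Equivalently, a compound diminished sixth: a diminished sixth plus an octave.)

diminished thirteenth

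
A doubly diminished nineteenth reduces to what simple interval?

Each octave removed subtracts seven from the number: 19 − 14 = 5.
Quality carries through unchanged, so the simple form is a doubly diminished fifth.

dd5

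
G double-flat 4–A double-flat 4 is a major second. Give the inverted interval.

Interval numbers invert to sum to nine: 2 + 7 = 9, so a second inverts to a seventh.
The quality also flips — major becomes minor — giving a minor seventh.

m7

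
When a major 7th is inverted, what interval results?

minor second

Inverted interval numbers add to nine, so a seventh pairs with a second (7 + 2 = 9).
The quality also flips — major becomes minor — giving a minor second.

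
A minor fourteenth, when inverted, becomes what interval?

First reduce the compound minor fourteenth to its simple form, a minor seventh.
The rule of nine gives the new number: 9 − 7 = 2, so a seventh becomes a second.
The quality also flips — minor becomes major — giving a major second.

major second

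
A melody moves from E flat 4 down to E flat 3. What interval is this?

P8

Descending from Eb4 to Eb3 is the same interval as ascending Eb3 to Eb4.
E to E is the same letter name, plus an octave: an octave.
The perfect octave spans 12 semitones, and Eb3 to Eb4 is exactly 12 semitones — so this is a perfect octave.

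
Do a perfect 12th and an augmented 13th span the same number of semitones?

No

A perfect twelfth is 19 semitones but an augmented thirteenth is 22 semitones — different sizes.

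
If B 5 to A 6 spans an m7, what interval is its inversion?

major 2nd

The rule of nine gives the new number: 9 − 7 = 2, so a seventh becomes a second.
The quality also flips — minor becomes major — giving a major second.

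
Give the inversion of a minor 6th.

Interval numbers invert to sum to nine: 6 + 3 = 9, so a sixth inverts to a third.
The quality also flips — minor becomes major — giving a major third.

M3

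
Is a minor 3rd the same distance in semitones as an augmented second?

A minor third = 3 semitones = an augmented second; enharmonically equal.

Yes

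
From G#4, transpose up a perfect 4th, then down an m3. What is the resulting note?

A#4

A perfect fourth up from G#4 is C#5.
C#5 down a minor third → A#4 (3 semitones).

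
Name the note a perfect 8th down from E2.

An octave keeps the letter name E, an octave down from E.
Moving 12 semitones down from E2 (the size of a perfect octave) reaches E1.

E1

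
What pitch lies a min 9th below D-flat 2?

Two letters down from D (plus an octave) reaches C.
A minor ninth spans 13 semitones, so from Db2 the target pitch is C1.

C 1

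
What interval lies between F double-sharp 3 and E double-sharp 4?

M7

F to E spans seven letter names (F-G-A-B-C-D-E): a seventh.
Counting semitones, F##3→E##4 is 11, which is the major seventh.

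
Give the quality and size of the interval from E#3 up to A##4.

augmented eleventh

E to A spans four letter names (E-F-G-A), plus an octave, so the interval is some kind of eleventh.
The perfect eleventh is 17 semitones; here we have 18, one semitone wider: augmented.
(Equivalently, a compound augmented fourth: an augmented fourth plus an octave.)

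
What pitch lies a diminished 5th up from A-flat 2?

E-double-flat 3

Five letter names up from A: E.
A diminished fifth is 6 semitones; 6 semitones up from Ab2 gives Ebb3.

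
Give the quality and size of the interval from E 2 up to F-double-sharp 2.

E to F spans two letter names (E-F), so the interval is some kind of second.
A major second would be 2 semitones; E2 to F##2 is 3, one semitone wider, so the interval is augmented.

augmented second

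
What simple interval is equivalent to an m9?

Each octave removed subtracts seven from the number: 9 − 7 = 2.
That makes a minor ninth a compound minor second — an octave plus a minor second.

m2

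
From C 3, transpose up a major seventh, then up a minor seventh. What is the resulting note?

C3 up a major seventh → B3 (11 semitones).
A minor seventh up from B3 is A4.

A 4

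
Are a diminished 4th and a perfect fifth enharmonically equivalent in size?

A diminished fourth spans 4 semitones; a perfect fifth spans 7 semitones. They differ by 3.

No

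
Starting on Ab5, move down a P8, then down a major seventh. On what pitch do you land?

Bbb3

Down a perfect octave from Ab5: Ab4 (12 semitones down).
Ab4 down a major seventh → Bbb3 (11 semitones).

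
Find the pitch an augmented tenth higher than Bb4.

Three letters up from B (plus an octave) reaches D.
An augmented tenth spans 17 semitones, so from Bb4 the target pitch is D#6.

D#6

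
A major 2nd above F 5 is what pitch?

The second takes the letter from F up to G.
A major second is 2 semitones; 2 semitones up from F5 gives G5.

G 5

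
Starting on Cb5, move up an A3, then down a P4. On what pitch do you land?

B4

An augmented third up from Cb5 is E5.
E5 down a perfect fourth → B4 (5 semitones).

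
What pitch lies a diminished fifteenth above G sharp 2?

For a fifteenth the letter name doesn't change: still G, two octaves up.
A diminished fifteenth spans 23 semitones, so from G#2 the target pitch is G4.

G 4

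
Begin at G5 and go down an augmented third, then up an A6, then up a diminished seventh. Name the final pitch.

Down an augmented third from G5: Ebb5 (5 semitones down).
Up an augmented sixth from Ebb5: C6 (10 semitones up).
C6 up a diminished seventh → Bbb6 (9 semitones).

Bbb6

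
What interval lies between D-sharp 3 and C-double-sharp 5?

D to C spans seven letter names (D-E-F-G-A-B-C), plus an octave, so the interval is some kind of fourteenth.
D#3 to C##5 is 23 semitones, matching the major fourteenth exactly, so the quality is major.
(Equivalently, a compound major seventh: a major seventh plus an octave.)

major 14th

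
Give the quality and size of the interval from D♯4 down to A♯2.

Descending from D#4 to A#2 is the same interval as ascending A#2 to D#4.
A to D spans four letter names (A-B-C-D), plus an octave: an eleventh.
Counting semitones, A#2→D#4 is 17, which is the perfect eleventh.
(Equivalently, a compound perfect fourth: a perfect fourth plus an octave.)

perfect eleventh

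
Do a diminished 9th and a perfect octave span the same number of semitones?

Both span 12 semitones: a diminished ninth and a perfect octave are the same chromatic distance.

Yes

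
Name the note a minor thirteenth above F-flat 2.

Counting six letter names plus an octave up from F lands on D.
A minor thirteenth spans 20 semitones, so from Fb2 the target pitch is Dbb4.

D-double-flat 4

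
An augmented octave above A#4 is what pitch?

A##5

The letter stays A (same as the start), shifted an octave up.
Moving 13 semitones up from A#4 (the size of an augmented octave) reaches A##5.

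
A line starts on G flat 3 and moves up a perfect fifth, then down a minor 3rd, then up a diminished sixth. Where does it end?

A perfect fifth up from Gb3 is Db4.
A minor third down from Db4 is Bb3.
A diminished sixth up from Bb3 is Gbb4.

G double-flat 4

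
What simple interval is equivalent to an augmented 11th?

augmented 4th

Take out an octave (7 from the number): 11 − 7 = 4.
That makes an augmented eleventh a compound augmented fourth — an octave plus an augmented fourth.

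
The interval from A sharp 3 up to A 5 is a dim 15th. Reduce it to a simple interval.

Each octave removed subtracts seven from the number: 15 − 7 = 8.
Quality carries through unchanged, so the simple form is a diminished octave.

diminished octave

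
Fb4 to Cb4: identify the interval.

perfect 4th

Descending from Fb4 to Cb4 is the same interval as ascending Cb4 to Fb4.
C to F spans four letter names (C-D-E-F): a fourth.
Counting semitones, Cb4→Fb4 is 5, which is the perfect fourth.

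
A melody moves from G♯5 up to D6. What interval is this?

G to D spans five letter names (G-A-B-C-D) — that makes it a fifth of some quality.
G#5 to D6 spans 6 semitones — one semitone narrower than the perfect fifth (7) — giving a diminished fifth.

d5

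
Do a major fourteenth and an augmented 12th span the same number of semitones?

No

A major fourteenth is 23 semitones but an augmented twelfth is 20 semitones — different sizes.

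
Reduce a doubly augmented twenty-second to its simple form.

Take out 2 octaves (14 from the number): 22 − 14 = 8.
So a doubly augmented twenty-second is 2 octaves plus a doubly augmented octave. The quality is unchanged.

doubly augmented 8th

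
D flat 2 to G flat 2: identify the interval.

D to G spans four letter names (D-E-F-G), so the interval is some kind of fourth.
The perfect fourth spans 5 semitones, and Db2 to Gb2 is exactly 5 semitones — so this is a perfect fourth.

perfect 4th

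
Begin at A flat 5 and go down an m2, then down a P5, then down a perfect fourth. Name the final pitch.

A minor second down from Ab5 is G5.
G5 down a perfect fifth → C5 (7 semitones).
Down a perfect fourth from C5: G4 (5 semitones down).

G 4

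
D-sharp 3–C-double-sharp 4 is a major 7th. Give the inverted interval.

Interval numbers invert to sum to nine: 7 + 2 = 9, so a seventh inverts to a second.
Quality inverts too: major becomes minor. That makes the inversion a minor second.

minor second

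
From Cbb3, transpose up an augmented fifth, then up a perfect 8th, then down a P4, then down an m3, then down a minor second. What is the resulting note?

A3

Up an augmented fifth from Cbb3: Gb3 (8 semitones up).
A perfect octave up from Gb3 is Gb4.
Down a perfect fourth from Gb4: Db4 (5 semitones down).
Db4 down a minor third → Bb3 (3 semitones).
Bb3 down a minor second → A3 (1 semitone).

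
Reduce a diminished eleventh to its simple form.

Subtracting seven from the interval number removes an octave: 11 − 7 = 4.
Quality carries through unchanged, so the simple form is a diminished fourth.

diminished 4th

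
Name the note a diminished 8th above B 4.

An octave keeps the letter name B, an octave up from B.
Moving 11 semitones up from B4 (the size of a diminished octave) reaches Bb5.

B flat 5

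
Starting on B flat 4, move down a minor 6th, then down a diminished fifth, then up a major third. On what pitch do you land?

Down a minor sixth from Bb4: D4 (8 semitones down).
Down a diminished fifth from D4: G#3 (6 semitones down).
G#3 up a major third → B#3 (4 semitones).

B sharp 3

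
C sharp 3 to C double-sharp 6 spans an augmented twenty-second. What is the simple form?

augmented 8th

Subtracting seven from the interval number removes an octave: 22 − 14 = 8.
So an augmented twenty-second is 2 octaves plus an augmented octave. The quality is unchanged.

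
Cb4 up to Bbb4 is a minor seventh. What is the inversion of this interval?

Interval numbers invert to sum to nine: 7 + 2 = 9, so a seventh inverts to a second.
Quality inverts too: minor becomes major. That makes the inversion a major second.

major 2nd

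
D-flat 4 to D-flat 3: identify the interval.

P8

Descending from Db4 to Db3 is the same interval as ascending Db3 to Db4.
D to D is the same letter name, plus an octave — that makes it an octave of some quality.
Db3 to Db4 is 12 semitones, matching the perfect octave exactly, so the quality is perfect.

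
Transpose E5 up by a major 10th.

Counting three letter names plus an octave up from E lands on G.
A major tenth spans 16 semitones, so from E5 the target pitch is G#6.

G#6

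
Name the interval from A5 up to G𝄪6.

A7

A to G spans seven letter names (A-B-C-D-E-F-G), so the interval is some kind of seventh.
A major seventh would be 11 semitones; A5 to G##6 is 12, one semitone wider, so the interval is augmented.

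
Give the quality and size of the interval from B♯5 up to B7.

diminished 15th

B to B is the same letter name, plus 2 octaves, so the interval is some kind of fifteenth.
A perfect fifteenth would be 24 semitones; B#5 to B7 is 23, one semitone narrower, so the interval is diminished.
(Equivalently, a compound diminished octave: a diminished octave plus an octave.)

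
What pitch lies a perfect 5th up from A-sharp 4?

E-sharp 5

The fifth takes the letter from A up to E.
Moving 7 semitones up from A#4 (the size of a perfect fifth) reaches E#5.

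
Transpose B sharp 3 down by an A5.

E 3

Five letter names down from B: E.
An augmented fifth is 8 semitones; 8 semitones down from B#3 gives E3.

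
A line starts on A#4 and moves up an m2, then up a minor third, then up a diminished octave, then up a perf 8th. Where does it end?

A#4 up a minor second → B4 (1 semitone).
Up a minor third from B4: D5 (3 semitones up).
D5 up a diminished octave → Db6 (11 semitones).
A perfect octave up from Db6 is Db7.

Db7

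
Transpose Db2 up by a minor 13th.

Bbb3

Six letters up from D (plus an octave) reaches B.
A minor thirteenth is 20 semitones; 20 semitones up from Db2 gives Bbb3.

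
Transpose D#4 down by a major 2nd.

The second takes the letter from D down to C.
Moving 2 semitones down from D#4 (the size of a major second) reaches C#4.

C#4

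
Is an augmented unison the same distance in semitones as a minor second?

Both span 1 semitone: an augmented unison and a minor second are the same chromatic distance.

Yes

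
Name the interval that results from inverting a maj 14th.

minor 2nd

First reduce the compound major fourteenth to its simple form, a major seventh.
Interval numbers invert to sum to nine: 7 + 2 = 9, so a seventh inverts to a second.
Quality inverts too: major becomes minor. That makes the inversion a minor second.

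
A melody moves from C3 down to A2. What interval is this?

minor third

Descending from C3 to A2 is the same interval as ascending A2 to C3.
A to C spans three letter names (A-B-C), so the interval is some kind of third.
A major third would be 4 semitones, but A2 to C3 is 3 — one semitone narrower, making it a minor third.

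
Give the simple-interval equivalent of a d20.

diminished sixth

Each octave removed subtracts seven from the number: 20 − 14 = 6.
Quality carries through unchanged, so the simple form is a diminished sixth.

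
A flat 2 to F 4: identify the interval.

A to F spans six letter names (A-B-C-D-E-F), plus an octave, so the interval is some kind of thirteenth.
The major thirteenth spans 21 semitones, and Ab2 to F4 is exactly 21 semitones — so this is a major thirteenth.
(Equivalently, a compound major sixth: a major sixth plus an octave.)

major thirteenth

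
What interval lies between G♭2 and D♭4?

perfect 12th

G to D spans five letter names (G-A-B-C-D), plus an octave, so the interval is some kind of twelfth.
Counting semitones, Gb2→Db4 is 19, which is the perfect twelfth.
(Equivalently, a compound perfect fifth: a perfect fifth plus an octave.)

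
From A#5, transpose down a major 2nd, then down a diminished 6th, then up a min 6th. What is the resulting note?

G##5

Down a major second from A#5: G#5 (2 semitones down).
A diminished sixth down from G#5 is B##4.
B##4 up a minor sixth → G##5 (8 semitones).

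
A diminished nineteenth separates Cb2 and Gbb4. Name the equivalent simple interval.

d5

Each octave removed subtracts seven from the number: 19 − 14 = 5.
Quality carries through unchanged, so the simple form is a diminished fifth.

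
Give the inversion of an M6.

Interval numbers invert to sum to nine: 6 + 3 = 9, so a sixth inverts to a third.
Quality inverts too: major becomes minor. That makes the inversion a minor third.

minor third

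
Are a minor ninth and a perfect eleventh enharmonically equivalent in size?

No

13 semitones (minor ninth) vs 17 semitones (perfect eleventh): not equal.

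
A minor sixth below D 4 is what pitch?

F sharp 3

The sixth takes the letter from D down to F.
A minor sixth is 8 semitones; 8 semitones down from D4 gives F#3.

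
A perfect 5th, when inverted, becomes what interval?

perfect 4th

Inverted interval numbers add to nine, so a fifth pairs with a fourth (5 + 4 = 9).
Quality inverts too: perfect stays perfect. That makes the inversion a perfect fourth.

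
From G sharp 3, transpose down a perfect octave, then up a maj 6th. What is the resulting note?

E sharp 3

A perfect octave down from G#3 is G#2.
G#2 up a major sixth → E#3 (9 semitones).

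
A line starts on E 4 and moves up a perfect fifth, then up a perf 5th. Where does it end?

F sharp 5

E4 up a perfect fifth → B4 (7 semitones).
A perfect fifth up from B4 is F#5.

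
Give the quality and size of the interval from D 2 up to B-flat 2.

D to B spans six letter names (D-E-F-G-A-B) — that makes it a sixth of some quality.
At 8 semitones, D2→Bb2 falls one short of a major sixth: minor.

minor 6th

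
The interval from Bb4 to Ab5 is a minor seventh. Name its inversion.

M2

Inverted interval numbers add to nine, so a seventh pairs with a second (7 + 2 = 9).
And minor becomes major under inversion, so we get a major second.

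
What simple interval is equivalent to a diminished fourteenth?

diminished 7th

Take out an octave (7 from the number): 14 − 7 = 7.
So a diminished fourteenth is an octave plus a diminished seventh. The quality is unchanged.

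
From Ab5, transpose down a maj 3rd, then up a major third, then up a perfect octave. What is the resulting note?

Ab6

Ab5 down a major third → Fb5 (4 semitones).
Up a major third from Fb5: Ab5 (4 semitones up).
A perfect octave up from Ab5 is Ab6.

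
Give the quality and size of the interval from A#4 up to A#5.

perfect octave

A to A is the same letter name, plus an octave — that makes it an octave of some quality.
A#4 to A#5 is 12 semitones, matching the perfect octave exactly, so the quality is perfect.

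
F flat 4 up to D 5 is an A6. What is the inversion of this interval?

Inverted interval numbers add to nine, so a sixth pairs with a third (6 + 3 = 9).
The quality also flips — augmented becomes diminished — giving a diminished third.

diminished third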